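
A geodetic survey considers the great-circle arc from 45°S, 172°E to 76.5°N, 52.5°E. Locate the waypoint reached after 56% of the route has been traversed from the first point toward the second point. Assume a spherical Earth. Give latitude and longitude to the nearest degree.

≈ 31°N, 151°E

Write both endpoints as unit vectors p₁, p₂ with components (cos φ cos λ, cos φ sin λ, sin φ).
The central angle between the endpoints is δ = arccos(p₁·p₂) ≈ 2.448 rad (140.3°).
Interpolate at f = 0.56 with slerp weights a = sin((1−f)δ)/sin δ ≈ 1.377, b = sin(fδ)/sin δ ≈ 1.533.
p = a·p₁ + b·p₂ ≈ (-0.746, 0.419, 0.517); φ = arcsin(p_z) ≈ 31.11°, λ = atan2(p_y, p_x) ≈ 150.67°.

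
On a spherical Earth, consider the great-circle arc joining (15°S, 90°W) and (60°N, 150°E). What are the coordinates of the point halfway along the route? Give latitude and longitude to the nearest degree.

The haversine formula gives a central angle δ ≈ 2.055 rad (117.8°) between the endpoints.
Interpolate at f = 1/2 with slerp weights a = sin((1−f)δ)/sin δ ≈ 0.967, b = sin(fδ)/sin δ ≈ 0.967.
p = a·p₁ + b·p₂ ≈ (-0.419, -0.693, 0.587); φ = arcsin(p_z) ≈ 35.97°, λ = atan2(p_y, p_x) ≈ -121.17°.

≈ (36°N, 121°W)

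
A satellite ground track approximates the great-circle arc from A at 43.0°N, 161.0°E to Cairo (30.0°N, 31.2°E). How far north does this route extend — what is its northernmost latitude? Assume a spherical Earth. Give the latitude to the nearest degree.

The great circle lies in the plane with unit normal n̂ = (p₁ × p₂)/|p₁ × p₂|.
Here n̂_z ≈ -0.488; the vertex latitude is φ_max = arccos|n̂_z| ≈ 60.8°.

≈ 61°N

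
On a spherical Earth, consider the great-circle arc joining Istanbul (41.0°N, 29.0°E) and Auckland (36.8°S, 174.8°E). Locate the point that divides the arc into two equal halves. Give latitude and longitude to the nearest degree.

Write both endpoints as unit vectors p₁, p₂ with components (cos φ cos λ, cos φ sin λ, sin φ).
The central angle between the endpoints is δ = arccos(p₁·p₂) ≈ 2.674 rad (153.2°).
Interpolate at f = 1/2 with slerp weights a = sin((1−f)δ)/sin δ ≈ 2.160, b = sin(fδ)/sin δ ≈ 2.160.
p = a·p₁ + b·p₂ ≈ (-0.297, 0.947, 0.123); φ = arcsin(p_z) ≈ 7.08°, λ = atan2(p_y, p_x) ≈ 107.39°.

≈ (7°N, 107°E)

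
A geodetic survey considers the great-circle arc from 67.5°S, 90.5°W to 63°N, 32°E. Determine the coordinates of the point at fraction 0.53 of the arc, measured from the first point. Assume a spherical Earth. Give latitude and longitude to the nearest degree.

Convert each endpoint to a unit vector on the sphere (x = cos φ cos λ, y = cos φ sin λ, z = sin φ).
The central angle between the endpoints is δ = arccos(p₁·p₂) ≈ 2.730 rad (156.4°).
Interpolate at f = 0.53 with slerp weights a = sin((1−f)δ)/sin δ ≈ 2.397, b = sin(fδ)/sin δ ≈ 2.481.
p = a·p₁ + b·p₂ ≈ (0.947, -0.321, -0.004); φ = arcsin(p_z) ≈ -0.25°, λ = atan2(p_y, p_x) ≈ -18.70°.

≈ 0°N, 19°W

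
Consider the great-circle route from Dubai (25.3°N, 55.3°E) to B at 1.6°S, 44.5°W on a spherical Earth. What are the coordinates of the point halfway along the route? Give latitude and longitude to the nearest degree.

Write both endpoints as unit vectors p₁, p₂ with components (cos φ cos λ, cos φ sin λ, sin φ).
The central angle between the endpoints is δ = arccos(p₁·p₂) ≈ 1.737 rad (99.5°).
Interpolate at f = 1/2 with slerp weights a = sin((1−f)δ)/sin δ ≈ 0.774, b = sin(fδ)/sin δ ≈ 0.774.
p = a·p₁ + b·p₂ ≈ (0.950, 0.033, 0.309); φ = arcsin(p_z) ≈ 18.01°, λ = atan2(p_y, p_x) ≈ 1.99°.

≈ 18°N, 2°E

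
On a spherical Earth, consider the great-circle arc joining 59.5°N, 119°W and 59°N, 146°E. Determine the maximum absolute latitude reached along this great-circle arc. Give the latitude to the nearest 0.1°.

≈ 68.1°N

The great circle lies in the plane with unit normal n̂ = (p₁ × p₂)/|p₁ × p₂|.
Here n̂_z ≈ -0.373; the vertex latitude is φ_max = arccos|n̂_z| ≈ 68.1°.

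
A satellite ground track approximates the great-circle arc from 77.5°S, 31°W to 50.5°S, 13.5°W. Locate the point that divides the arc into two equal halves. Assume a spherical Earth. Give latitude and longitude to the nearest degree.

Write both endpoints as unit vectors p₁, p₂ with components (cos φ cos λ, cos φ sin λ, sin φ).
The central angle between the endpoints is δ = arccos(p₁·p₂) ≈ 0.485 rad (27.8°).
Interpolate at f = 1/2 with slerp weights a = sin((1−f)δ)/sin δ ≈ 0.515, b = sin(fδ)/sin δ ≈ 0.515.
p = a·p₁ + b·p₂ ≈ (0.414, -0.134, -0.900); φ = arcsin(p_z) ≈ -64.20°, λ = atan2(p_y, p_x) ≈ -17.92°.

≈ 64°S, 18°W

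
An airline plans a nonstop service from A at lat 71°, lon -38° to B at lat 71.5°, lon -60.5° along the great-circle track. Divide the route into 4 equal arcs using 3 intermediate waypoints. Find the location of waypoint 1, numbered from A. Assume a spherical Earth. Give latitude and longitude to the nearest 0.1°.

Write both endpoints as unit vectors p₁, p₂ with components (cos φ cos λ, cos φ sin λ, sin φ).
The central angle between the endpoints is δ = arccos(p₁·p₂) ≈ 0.126 rad (7.2°).
Interpolate at f = 1/4 with slerp weights a = sin((1−f)δ)/sin δ ≈ 0.751, b = sin(fδ)/sin δ ≈ 0.251.
p = a·p₁ + b·p₂ ≈ (0.232, -0.220, 0.948); φ = arcsin(p_z) ≈ 71.37°, λ = atan2(p_y, p_x) ≈ -43.47°.

≈ lat 71.4°, lon -43.5°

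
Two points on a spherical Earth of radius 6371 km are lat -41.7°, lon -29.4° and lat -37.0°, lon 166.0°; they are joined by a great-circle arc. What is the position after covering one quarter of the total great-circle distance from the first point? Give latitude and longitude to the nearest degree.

≈ lat -66°, lon -42°

The haversine formula gives a central angle δ ≈ 1.746 rad (100.1°) between the endpoints.
Interpolate at f = 1/4 with slerp weights a = sin((1−f)δ)/sin δ ≈ 0.981, b = sin(fδ)/sin δ ≈ 0.429.
p = a·p₁ + b·p₂ ≈ (0.305, -0.277, -0.911); φ = arcsin(p_z) ≈ -65.66°, λ = atan2(p_y, p_x) ≈ -42.17°.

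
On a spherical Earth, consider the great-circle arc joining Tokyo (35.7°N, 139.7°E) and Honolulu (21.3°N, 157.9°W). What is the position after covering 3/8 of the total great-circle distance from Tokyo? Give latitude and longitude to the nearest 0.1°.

Convert each endpoint to a unit vector on the sphere (x = cos φ cos λ, y = cos φ sin λ, z = sin φ).
The central angle between the endpoints is δ = arccos(p₁·p₂) ≈ 0.973 rad (55.8°).
Interpolate at f = 3/8 with slerp weights a = sin((1−f)δ)/sin δ ≈ 0.691, b = sin(fδ)/sin δ ≈ 0.432.
p = a·p₁ + b·p₂ ≈ (-0.801, 0.212, 0.560); φ = arcsin(p_z) ≈ 34.07°, λ = atan2(p_y, p_x) ≈ 165.19°.

≈ 34.1°N, 165.2°E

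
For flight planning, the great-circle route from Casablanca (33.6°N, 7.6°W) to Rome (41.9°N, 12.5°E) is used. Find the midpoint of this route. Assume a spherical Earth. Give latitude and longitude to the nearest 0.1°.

≈ (38.2°N, 1.9°E)

The haversine formula gives a central angle δ ≈ 0.312 rad (17.9°) between the endpoints.
Interpolate at f = 1/2 with slerp weights a = sin((1−f)δ)/sin δ ≈ 0.506, b = sin(fδ)/sin δ ≈ 0.506.
p = a·p₁ + b·p₂ ≈ (0.786, 0.026, 0.618); φ = arcsin(p_z) ≈ 38.18°, λ = atan2(p_y, p_x) ≈ 1.88°.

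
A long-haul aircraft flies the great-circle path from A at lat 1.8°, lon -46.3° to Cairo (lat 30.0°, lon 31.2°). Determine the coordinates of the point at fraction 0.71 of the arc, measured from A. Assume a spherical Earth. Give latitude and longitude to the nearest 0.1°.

From cos δ = sin φ₁ sin φ₂ + cos φ₁ cos φ₂ cos Δλ, the central angle is δ ≈ 1.366 rad (78.3°).
Interpolate at f = 0.71 with slerp weights a = sin((1−f)δ)/sin δ ≈ 0.394, b = sin(fδ)/sin δ ≈ 0.842.
p = a·p₁ + b·p₂ ≈ (0.896, 0.093, 0.434); φ = arcsin(p_z) ≈ 25.70°, λ = atan2(p_y, p_x) ≈ 5.93°.

≈ lat 25.7°, lon 5.9°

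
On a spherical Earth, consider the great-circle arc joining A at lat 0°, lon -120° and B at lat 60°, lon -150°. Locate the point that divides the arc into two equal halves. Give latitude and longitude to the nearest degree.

From cos δ = sin φ₁ sin φ₂ + cos φ₁ cos φ₂ cos Δλ, the central angle is δ ≈ 1.123 rad (64.3°).
Interpolate at f = 1/2 with slerp weights a = sin((1−f)δ)/sin δ ≈ 0.591, b = sin(fδ)/sin δ ≈ 0.591.
p = a·p₁ + b·p₂ ≈ (-0.551, -0.659, 0.512); φ = arcsin(p_z) ≈ 30.77°, λ = atan2(p_y, p_x) ≈ -129.90°.

≈ lat 31°, lon -130°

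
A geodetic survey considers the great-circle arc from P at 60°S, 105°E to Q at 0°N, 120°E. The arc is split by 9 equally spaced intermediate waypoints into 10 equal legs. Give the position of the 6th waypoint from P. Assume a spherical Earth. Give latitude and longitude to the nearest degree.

From cos δ = sin φ₁ sin φ₂ + cos φ₁ cos φ₂ cos Δλ, the central angle is δ ≈ 1.067 rad (61.1°).
Interpolate at f = 6/10 with slerp weights a = sin((1−f)δ)/sin δ ≈ 0.473, b = sin(fδ)/sin δ ≈ 0.682.
p = a·p₁ + b·p₂ ≈ (-0.402, 0.819, -0.409); φ = arcsin(p_z) ≈ -24.16°, λ = atan2(p_y, p_x) ≈ 116.16°.

≈ 24°S, 116°E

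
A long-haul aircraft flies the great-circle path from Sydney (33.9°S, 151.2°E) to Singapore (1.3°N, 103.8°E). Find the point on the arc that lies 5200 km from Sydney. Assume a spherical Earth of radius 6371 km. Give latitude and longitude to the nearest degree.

≈ 5°S, 111°E

Write both endpoints as unit vectors p₁, p₂ with components (cos φ cos λ, cos φ sin λ, sin φ).
The central angle between the endpoints is δ = arccos(p₁·p₂) ≈ 0.990 rad (56.7°). The total great-circle distance is δ·R ≈ 0.990 × 6371 ≈ 6305 km, so the target fraction is f = 5200/6305 ≈ 0.825.
Interpolate at f ≈ 0.825 with slerp weights a = sin((1−f)δ)/sin δ ≈ 0.206, b = sin(fδ)/sin δ ≈ 0.872.
p = a·p₁ + b·p₂ ≈ (-0.358, 0.929, -0.095); φ = arcsin(p_z) ≈ -5.47°, λ = atan2(p_y, p_x) ≈ 111.08°.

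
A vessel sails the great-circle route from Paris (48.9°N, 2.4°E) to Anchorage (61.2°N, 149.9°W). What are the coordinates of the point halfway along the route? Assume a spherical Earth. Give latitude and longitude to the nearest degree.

The haversine formula gives a central angle δ ≈ 1.181 rad (67.7°) between the endpoints.
Interpolate at f = 1/2 with slerp weights a = sin((1−f)δ)/sin δ ≈ 0.602, b = sin(fδ)/sin δ ≈ 0.602.
p = a·p₁ + b·p₂ ≈ (0.144, -0.129, 0.981); φ = arcsin(p_z) ≈ 78.84°, λ = atan2(p_y, p_x) ≈ -41.73°.

≈ (79°N, 42°W)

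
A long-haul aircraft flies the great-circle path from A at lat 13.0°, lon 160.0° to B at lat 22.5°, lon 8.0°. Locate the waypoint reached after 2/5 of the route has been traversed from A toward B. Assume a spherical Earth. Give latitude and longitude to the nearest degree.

≈ lat 49°, lon 111°

Convert each endpoint to a unit vector on the sphere (x = cos φ cos λ, y = cos φ sin λ, z = sin φ).
The central angle between the endpoints is δ = arccos(p₁·p₂) ≈ 2.359 rad (135.1°).
Interpolate at f = 2/5 with slerp weights a = sin((1−f)δ)/sin δ ≈ 1.400, b = sin(fδ)/sin δ ≈ 1.148.
p = a·p₁ + b·p₂ ≈ (-0.232, 0.614, 0.754); φ = arcsin(p_z) ≈ 48.95°, λ = atan2(p_y, p_x) ≈ 110.72°.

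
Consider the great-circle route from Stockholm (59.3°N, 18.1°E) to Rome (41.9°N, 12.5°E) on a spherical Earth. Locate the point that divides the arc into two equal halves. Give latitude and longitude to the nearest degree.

Convert each endpoint to a unit vector on the sphere (x = cos φ cos λ, y = cos φ sin λ, z = sin φ).
The central angle between the endpoints is δ = arccos(p₁·p₂) ≈ 0.310 rad (17.7°).
Interpolate at f = 1/2 with slerp weights a = sin((1−f)δ)/sin δ ≈ 0.506, b = sin(fδ)/sin δ ≈ 0.506.
p = a·p₁ + b·p₂ ≈ (0.613, 0.162, 0.773); φ = arcsin(p_z) ≈ 50.63°, λ = atan2(p_y, p_x) ≈ 14.78°.

≈ 51°N, 15°E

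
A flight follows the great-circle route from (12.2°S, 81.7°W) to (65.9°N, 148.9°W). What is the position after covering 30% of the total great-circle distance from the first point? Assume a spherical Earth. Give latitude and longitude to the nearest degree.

≈ (13°N, 92°W)

From cos δ = sin φ₁ sin φ₂ + cos φ₁ cos φ₂ cos Δλ, the central angle is δ ≈ 1.609 rad (92.2°).
Interpolate at f = 0.30 with slerp weights a = sin((1−f)δ)/sin δ ≈ 0.904, b = sin(fδ)/sin δ ≈ 0.465.
p = a·p₁ + b·p₂ ≈ (-0.035, -0.972, 0.233); φ = arcsin(p_z) ≈ 13.48°, λ = atan2(p_y, p_x) ≈ -92.06°.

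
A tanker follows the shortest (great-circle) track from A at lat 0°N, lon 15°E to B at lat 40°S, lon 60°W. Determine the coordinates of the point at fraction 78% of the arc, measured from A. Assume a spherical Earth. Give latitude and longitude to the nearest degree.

≈ lat 35°S, lon 39°W

The haversine formula gives a central angle δ ≈ 1.371 rad (78.6°) between the endpoints.
Interpolate at f = 0.78 with slerp weights a = sin((1−f)δ)/sin δ ≈ 0.303, b = sin(fδ)/sin δ ≈ 0.895.
p = a·p₁ + b·p₂ ≈ (0.636, -0.515, -0.575); φ = arcsin(p_z) ≈ -35.11°, λ = atan2(p_y, p_x) ≈ -39.03°.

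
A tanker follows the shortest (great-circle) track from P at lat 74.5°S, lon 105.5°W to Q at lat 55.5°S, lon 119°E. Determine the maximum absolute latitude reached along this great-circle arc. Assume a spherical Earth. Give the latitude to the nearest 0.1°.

The great circle lies in the plane with unit normal n̂ = (p₁ × p₂)/|p₁ × p₂|.
Here n̂_z ≈ -0.146; the vertex latitude is φ_max = arccos|n̂_z| ≈ 81.6°.

≈ 81.6°S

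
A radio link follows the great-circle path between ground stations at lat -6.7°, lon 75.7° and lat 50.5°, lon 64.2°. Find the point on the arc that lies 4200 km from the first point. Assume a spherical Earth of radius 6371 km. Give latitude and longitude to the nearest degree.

≈ lat 31°, lon 70°

From cos δ = sin φ₁ sin φ₂ + cos φ₁ cos φ₂ cos Δλ, the central angle is δ ≈ 1.013 rad (58.1°). The total great-circle distance is δ·R ≈ 1.013 × 6371 ≈ 6456 km, so the target fraction is f = 4200/6456 ≈ 0.651.
Interpolate at f ≈ 0.651 with slerp weights a = sin((1−f)δ)/sin δ ≈ 0.409, b = sin(fδ)/sin δ ≈ 0.722.
p = a·p₁ + b·p₂ ≈ (0.300, 0.807, 0.509); φ = arcsin(p_z) ≈ 30.62°, λ = atan2(p_y, p_x) ≈ 69.59°.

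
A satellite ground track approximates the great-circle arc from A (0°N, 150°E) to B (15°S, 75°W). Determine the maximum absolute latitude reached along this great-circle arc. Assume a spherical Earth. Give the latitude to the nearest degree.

The great circle lies in the plane with unit normal n̂ = (p₁ × p₂)/|p₁ × p₂|.
Here n̂_z ≈ +0.935; the vertex latitude is φ_max = arccos|n̂_z| ≈ 20.8°.
Check via Clairaut: cos φ_max = |cos φ₁| · sin C = cos(0.0°)·sin(110.8°) ≈ 0.935, again giving ≈ 20.8°.

≈ 21°S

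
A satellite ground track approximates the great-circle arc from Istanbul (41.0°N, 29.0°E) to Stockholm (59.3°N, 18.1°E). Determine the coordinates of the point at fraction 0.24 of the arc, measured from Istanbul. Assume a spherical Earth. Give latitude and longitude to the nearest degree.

≈ (45°N, 27°E)

From cos δ = sin φ₁ sin φ₂ + cos φ₁ cos φ₂ cos Δλ, the central angle is δ ≈ 0.341 rad (19.5°).
Interpolate at f = 0.24 with slerp weights a = sin((1−f)δ)/sin δ ≈ 0.766, b = sin(fδ)/sin δ ≈ 0.244.
p = a·p₁ + b·p₂ ≈ (0.624, 0.319, 0.713); φ = arcsin(p_z) ≈ 45.47°, λ = atan2(p_y, p_x) ≈ 27.07°.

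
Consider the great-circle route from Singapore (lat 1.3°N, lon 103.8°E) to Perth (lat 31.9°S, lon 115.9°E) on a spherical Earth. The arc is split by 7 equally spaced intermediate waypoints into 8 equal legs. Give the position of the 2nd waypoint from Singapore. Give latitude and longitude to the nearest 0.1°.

≈ lat 7.0°S, lon 106.5°E

From cos δ = sin φ₁ sin φ₂ + cos φ₁ cos φ₂ cos Δλ, the central angle is δ ≈ 0.613 rad (35.1°).
Interpolate at f = 2/8 with slerp weights a = sin((1−f)δ)/sin δ ≈ 0.771, b = sin(fδ)/sin δ ≈ 0.265.
p = a·p₁ + b·p₂ ≈ (-0.282, 0.951, -0.123); φ = arcsin(p_z) ≈ -7.05°, λ = atan2(p_y, p_x) ≈ 106.53°.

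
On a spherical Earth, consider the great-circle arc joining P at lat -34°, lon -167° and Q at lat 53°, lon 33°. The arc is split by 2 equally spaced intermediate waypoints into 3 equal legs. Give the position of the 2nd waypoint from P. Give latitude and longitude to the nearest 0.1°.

≈ lat 55.9°, lon 130.9°

The haversine formula gives a central angle δ ≈ 2.727 rad (156.3°) between the endpoints.
Interpolate at f = 2/3 with slerp weights a = sin((1−f)δ)/sin δ ≈ 1.960, b = sin(fδ)/sin δ ≈ 2.409.
p = a·p₁ + b·p₂ ≈ (-0.368, 0.424, 0.828); φ = arcsin(p_z) ≈ 55.86°, λ = atan2(p_y, p_x) ≈ 130.93°.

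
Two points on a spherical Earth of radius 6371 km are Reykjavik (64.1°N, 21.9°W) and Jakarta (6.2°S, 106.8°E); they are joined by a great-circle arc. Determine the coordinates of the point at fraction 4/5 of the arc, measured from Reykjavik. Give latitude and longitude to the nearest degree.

≈ 15°N, 99°E

Convert each endpoint to a unit vector on the sphere (x = cos φ cos λ, y = cos φ sin λ, z = sin φ).
The central angle between the endpoints is δ = arccos(p₁·p₂) ≈ 1.948 rad (111.6°).
Interpolate at f = 4/5 with slerp weights a = sin((1−f)δ)/sin δ ≈ 0.409, b = sin(fδ)/sin δ ≈ 1.076.
p = a·p₁ + b·p₂ ≈ (-0.143, 0.957, 0.251); φ = arcsin(p_z) ≈ 14.56°, λ = atan2(p_y, p_x) ≈ 98.52°.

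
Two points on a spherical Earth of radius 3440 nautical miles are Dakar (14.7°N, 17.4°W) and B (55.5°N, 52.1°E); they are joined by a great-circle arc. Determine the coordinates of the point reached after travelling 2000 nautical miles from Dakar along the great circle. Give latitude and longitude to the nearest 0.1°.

Convert each endpoint to a unit vector on the sphere (x = cos φ cos λ, y = cos φ sin λ, z = sin φ).
The central angle between the endpoints is δ = arccos(p₁·p₂) ≈ 1.158 rad (66.4°). The total great-circle distance is δ·R ≈ 1.158 × 3440 ≈ 3984 nmi, so the target fraction is f = 2000/3984 ≈ 0.502.
Interpolate at f ≈ 0.502 with slerp weights a = sin((1−f)δ)/sin δ ≈ 0.595, b = sin(fδ)/sin δ ≈ 0.600.
p = a·p₁ + b·p₂ ≈ (0.758, 0.096, 0.645); φ = arcsin(p_z) ≈ 40.18°, λ = atan2(p_y, p_x) ≈ 7.20°.

≈ (40.2°N, 7.2°E)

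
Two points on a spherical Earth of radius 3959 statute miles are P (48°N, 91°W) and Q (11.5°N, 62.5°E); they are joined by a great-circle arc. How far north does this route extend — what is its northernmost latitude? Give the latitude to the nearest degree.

≈ 71°N

The great circle lies in the plane with unit normal n̂ = (p₁ × p₂)/|p₁ × p₂|.
Here n̂_z ≈ +0.326; the vertex latitude is φ_max = arccos|n̂_z| ≈ 71.0°.
Check via Clairaut: cos φ_max = |cos φ₁| · sin C = cos(48.0°)·sin(29.1°) ≈ 0.326, again giving ≈ 71.0°.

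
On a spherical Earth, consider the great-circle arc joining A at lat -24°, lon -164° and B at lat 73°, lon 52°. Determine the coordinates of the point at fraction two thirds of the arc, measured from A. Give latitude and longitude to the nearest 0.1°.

≈ lat 58.4°, lon 171.8°

The haversine formula gives a central angle δ ≈ 2.221 rad (127.2°) between the endpoints.
Interpolate at f = 2/3 with slerp weights a = sin((1−f)δ)/sin δ ≈ 0.847, b = sin(fδ)/sin δ ≈ 1.251.
p = a·p₁ + b·p₂ ≈ (-0.519, 0.075, 0.852); φ = arcsin(p_z) ≈ 58.39°, λ = atan2(p_y, p_x) ≈ 171.79°.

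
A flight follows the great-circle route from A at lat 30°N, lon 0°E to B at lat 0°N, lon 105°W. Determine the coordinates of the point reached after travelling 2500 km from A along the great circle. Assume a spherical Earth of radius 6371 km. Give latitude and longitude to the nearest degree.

≈ lat 30°N, lon 26°W

Convert each endpoint to a unit vector on the sphere (x = cos φ cos λ, y = cos φ sin λ, z = sin φ).
The central angle between the endpoints is δ = arccos(p₁·p₂) ≈ 1.797 rad (103.0°). The total great-circle distance is δ·R ≈ 1.797 × 6371 ≈ 11448 km, so the target fraction is f = 2500/11448 ≈ 0.218.
Interpolate at f ≈ 0.218 with slerp weights a = sin((1−f)δ)/sin δ ≈ 1.012, b = sin(fδ)/sin δ ≈ 0.392.
p = a·p₁ + b·p₂ ≈ (0.775, -0.379, 0.506); φ = arcsin(p_z) ≈ 30.40°, λ = atan2(p_y, p_x) ≈ -26.07°.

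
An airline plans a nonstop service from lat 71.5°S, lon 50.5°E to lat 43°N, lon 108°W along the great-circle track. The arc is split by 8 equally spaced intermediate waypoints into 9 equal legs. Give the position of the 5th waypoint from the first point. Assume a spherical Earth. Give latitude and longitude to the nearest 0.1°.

The haversine formula gives a central angle δ ≈ 2.611 rad (149.6°) between the endpoints.
Interpolate at f = 5/9 with slerp weights a = sin((1−f)δ)/sin δ ≈ 1.813, b = sin(fδ)/sin δ ≈ 1.963.
p = a·p₁ + b·p₂ ≈ (-0.078, -0.921, -0.381); φ = arcsin(p_z) ≈ -22.38°, λ = atan2(p_y, p_x) ≈ -94.82°.

≈ lat 22.4°S, lon 94.8°W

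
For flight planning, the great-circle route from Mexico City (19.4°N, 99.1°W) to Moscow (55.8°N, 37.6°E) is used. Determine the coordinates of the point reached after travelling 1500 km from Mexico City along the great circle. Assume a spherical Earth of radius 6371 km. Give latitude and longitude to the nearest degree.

Write both endpoints as unit vectors p₁, p₂ with components (cos φ cos λ, cos φ sin λ, sin φ).
The central angle between the endpoints is δ = arccos(p₁·p₂) ≈ 1.682 rad (96.4°). The total great-circle distance is δ·R ≈ 1.682 × 6371 ≈ 10717 km, so the target fraction is f = 1500/10717 ≈ 0.140.
Interpolate at f ≈ 0.140 with slerp weights a = sin((1−f)δ)/sin δ ≈ 0.998, b = sin(fδ)/sin δ ≈ 0.235.
p = a·p₁ + b·p₂ ≈ (-0.044, -0.849, 0.526); φ = arcsin(p_z) ≈ 31.72°, λ = atan2(p_y, p_x) ≈ -92.99°.

≈ 32°N, 93°W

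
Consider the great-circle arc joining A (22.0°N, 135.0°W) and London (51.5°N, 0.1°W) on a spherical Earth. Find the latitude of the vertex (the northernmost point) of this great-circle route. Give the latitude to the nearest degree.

The great circle lies in the plane with unit normal n̂ = (p₁ × p₂)/|p₁ × p₂|.
Here n̂_z ≈ +0.412; the vertex latitude is φ_max = arccos|n̂_z| ≈ 65.7°.

≈ 66°N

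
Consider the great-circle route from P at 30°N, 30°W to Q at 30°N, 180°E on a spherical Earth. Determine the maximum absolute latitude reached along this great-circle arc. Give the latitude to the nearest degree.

≈ 66°N

The great circle lies in the plane with unit normal n̂ = (p₁ × p₂)/|p₁ × p₂|.
Here n̂_z ≈ -0.409; the vertex latitude is φ_max = arccos|n̂_z| ≈ 65.9°.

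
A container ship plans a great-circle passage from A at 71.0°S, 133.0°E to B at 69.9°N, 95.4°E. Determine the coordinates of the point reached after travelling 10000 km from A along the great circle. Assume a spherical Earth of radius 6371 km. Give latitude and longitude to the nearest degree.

≈ 18°N, 112°E

From cos δ = sin φ₁ sin φ₂ + cos φ₁ cos φ₂ cos Δλ, the central angle is δ ≈ 2.497 rad (143.1°). The total great-circle distance is δ·R ≈ 2.497 × 6371 ≈ 15908 km, so the target fraction is f = 10000/15908 ≈ 0.629.
Interpolate at f ≈ 0.629 with slerp weights a = sin((1−f)δ)/sin δ ≈ 1.331, b = sin(fδ)/sin δ ≈ 1.664.
p = a·p₁ + b·p₂ ≈ (-0.349, 0.886, 0.304); φ = arcsin(p_z) ≈ 17.70°, λ = atan2(p_y, p_x) ≈ 111.52°.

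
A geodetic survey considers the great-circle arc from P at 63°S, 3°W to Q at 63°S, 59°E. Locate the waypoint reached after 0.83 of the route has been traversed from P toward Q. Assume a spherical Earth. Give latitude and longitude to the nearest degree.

Convert each endpoint to a unit vector on the sphere (x = cos φ cos λ, y = cos φ sin λ, z = sin φ).
The central angle between the endpoints is δ = arccos(p₁·p₂) ≈ 0.472 rad (27.0°).
Interpolate at f = 0.83 with slerp weights a = sin((1−f)δ)/sin δ ≈ 0.176, b = sin(fδ)/sin δ ≈ 0.840.
p = a·p₁ + b·p₂ ≈ (0.276, 0.323, -0.905); φ = arcsin(p_z) ≈ -64.87°, λ = atan2(p_y, p_x) ≈ 49.42°.

≈ 65°S, 49°E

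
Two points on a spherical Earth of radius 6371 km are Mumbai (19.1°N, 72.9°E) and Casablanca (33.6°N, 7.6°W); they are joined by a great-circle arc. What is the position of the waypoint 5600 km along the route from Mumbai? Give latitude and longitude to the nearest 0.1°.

The haversine formula gives a central angle δ ≈ 1.255 rad (71.9°) between the endpoints. The total great-circle distance is δ·R ≈ 1.255 × 6371 ≈ 7993 km, so the target fraction is f = 5600/7993 ≈ 0.701.
Interpolate at f ≈ 0.701 with slerp weights a = sin((1−f)δ)/sin δ ≈ 0.386, b = sin(fδ)/sin δ ≈ 0.810.
p = a·p₁ + b·p₂ ≈ (0.776, 0.259, 0.575); φ = arcsin(p_z) ≈ 35.08°, λ = atan2(p_y, p_x) ≈ 18.47°.

≈ 35.1°N, 18.5°E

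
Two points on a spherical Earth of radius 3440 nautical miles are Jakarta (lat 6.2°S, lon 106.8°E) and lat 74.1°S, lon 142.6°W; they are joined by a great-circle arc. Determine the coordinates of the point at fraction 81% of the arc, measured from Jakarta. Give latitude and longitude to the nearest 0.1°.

Convert each endpoint to a unit vector on the sphere (x = cos φ cos λ, y = cos φ sin λ, z = sin φ).
The central angle between the endpoints is δ = arccos(p₁·p₂) ≈ 1.563 rad (89.5°).
Interpolate at f = 0.81 with slerp weights a = sin((1−f)δ)/sin δ ≈ 0.293, b = sin(fδ)/sin δ ≈ 0.954.
p = a·p₁ + b·p₂ ≈ (-0.292, 0.120, -0.949); φ = arcsin(p_z) ≈ -71.62°, λ = atan2(p_y, p_x) ≈ 157.68°.

≈ lat 71.6°S, lon 157.7°E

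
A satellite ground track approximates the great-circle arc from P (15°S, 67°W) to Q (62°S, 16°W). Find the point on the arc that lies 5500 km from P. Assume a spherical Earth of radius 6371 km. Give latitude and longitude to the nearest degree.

From cos δ = sin φ₁ sin φ₂ + cos φ₁ cos φ₂ cos Δλ, the central angle is δ ≈ 1.031 rad (59.1°). The total great-circle distance is δ·R ≈ 1.031 × 6371 ≈ 6569 km, so the target fraction is f = 5500/6569 ≈ 0.837.
Interpolate at f ≈ 0.837 with slerp weights a = sin((1−f)δ)/sin δ ≈ 0.195, b = sin(fδ)/sin δ ≈ 0.886.
p = a·p₁ + b·p₂ ≈ (0.473, -0.288, -0.833); φ = arcsin(p_z) ≈ -56.37°, λ = atan2(p_y, p_x) ≈ -31.30°.

≈ (56°S, 31°W)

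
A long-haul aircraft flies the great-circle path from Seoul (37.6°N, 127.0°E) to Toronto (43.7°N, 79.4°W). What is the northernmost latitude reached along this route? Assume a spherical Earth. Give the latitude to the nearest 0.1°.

The great circle lies in the plane with unit normal n̂ = (p₁ × p₂)/|p₁ × p₂|.
Here n̂_z ≈ +0.256; the vertex latitude is φ_max = arccos|n̂_z| ≈ 75.2°.

≈ 75.2°N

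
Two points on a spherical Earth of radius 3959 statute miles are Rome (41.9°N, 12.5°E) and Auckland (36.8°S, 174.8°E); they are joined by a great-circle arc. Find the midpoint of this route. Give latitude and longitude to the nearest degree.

≈ (16°N, 107°E)

The haversine formula gives a central angle δ ≈ 2.887 rad (165.4°) between the endpoints.
Interpolate at f = 1/2 with slerp weights a = sin((1−f)δ)/sin δ ≈ 3.942, b = sin(fδ)/sin δ ≈ 3.942.
p = a·p₁ + b·p₂ ≈ (-0.279, 0.921, 0.271); φ = arcsin(p_z) ≈ 15.74°, λ = atan2(p_y, p_x) ≈ 106.85°.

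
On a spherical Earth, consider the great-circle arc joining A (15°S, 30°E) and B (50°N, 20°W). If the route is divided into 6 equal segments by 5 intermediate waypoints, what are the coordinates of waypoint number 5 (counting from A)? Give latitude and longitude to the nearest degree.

≈ (41°N, 7°W)

Convert each endpoint to a unit vector on the sphere (x = cos φ cos λ, y = cos φ sin λ, z = sin φ).
The central angle between the endpoints is δ = arccos(p₁·p₂) ≈ 1.369 rad (78.4°).
Interpolate at f = 5/6 with slerp weights a = sin((1−f)δ)/sin δ ≈ 0.231, b = sin(fδ)/sin δ ≈ 0.928.
p = a·p₁ + b·p₂ ≈ (0.753, -0.092, 0.651); φ = arcsin(p_z) ≈ 40.61°, λ = atan2(p_y, p_x) ≈ -7.00°.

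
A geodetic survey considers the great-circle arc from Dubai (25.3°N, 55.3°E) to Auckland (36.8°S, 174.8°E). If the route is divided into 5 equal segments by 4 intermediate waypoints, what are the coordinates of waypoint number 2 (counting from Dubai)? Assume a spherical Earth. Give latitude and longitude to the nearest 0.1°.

Write both endpoints as unit vectors p₁, p₂ with components (cos φ cos λ, cos φ sin λ, sin φ).
The central angle between the endpoints is δ = arccos(p₁·p₂) ≈ 2.230 rad (127.8°).
Interpolate at f = 2/5 with slerp weights a = sin((1−f)δ)/sin δ ≈ 1.231, b = sin(fδ)/sin δ ≈ 0.985.
p = a·p₁ + b·p₂ ≈ (-0.152, 0.986, -0.064); φ = arcsin(p_z) ≈ -3.66°, λ = atan2(p_y, p_x) ≈ 98.74°.

≈ 3.7°S, 98.7°E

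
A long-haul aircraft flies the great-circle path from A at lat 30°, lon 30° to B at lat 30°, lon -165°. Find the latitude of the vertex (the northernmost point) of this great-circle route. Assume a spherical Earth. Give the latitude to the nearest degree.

≈ 77°

The great circle lies in the plane with unit normal n̂ = (p₁ × p₂)/|p₁ × p₂|.
Here n̂_z ≈ +0.221; the vertex latitude is φ_max = arccos|n̂_z| ≈ 77.3°.
Check via Clairaut: cos φ_max = |cos φ₁| · sin C = cos(30.0°)·sin(14.8°) ≈ 0.221, again giving ≈ 77.3°.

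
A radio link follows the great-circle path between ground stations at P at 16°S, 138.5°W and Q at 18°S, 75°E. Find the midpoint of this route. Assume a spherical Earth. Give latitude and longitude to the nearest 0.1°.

Write both endpoints as unit vectors p₁, p₂ with components (cos φ cos λ, cos φ sin λ, sin φ).
The central angle between the endpoints is δ = arccos(p₁·p₂) ≈ 2.315 rad (132.6°).
Interpolate at f = 1/2 with slerp weights a = sin((1−f)δ)/sin δ ≈ 1.245, b = sin(fδ)/sin δ ≈ 1.245.
p = a·p₁ + b·p₂ ≈ (-0.590, 0.351, -0.728); φ = arcsin(p_z) ≈ -46.69°, λ = atan2(p_y, p_x) ≈ 149.27°.

≈ 46.7°S, 149.3°E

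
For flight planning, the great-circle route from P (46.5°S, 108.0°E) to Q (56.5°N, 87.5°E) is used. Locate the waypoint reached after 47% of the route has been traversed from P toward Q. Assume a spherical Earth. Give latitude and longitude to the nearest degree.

From cos δ = sin φ₁ sin φ₂ + cos φ₁ cos φ₂ cos Δλ, the central angle is δ ≈ 1.822 rad (104.4°).
Interpolate at f = 0.47 with slerp weights a = sin((1−f)δ)/sin δ ≈ 0.849, b = sin(fδ)/sin δ ≈ 0.780.
p = a·p₁ + b·p₂ ≈ (-0.162, 0.986, 0.034); φ = arcsin(p_z) ≈ 1.98°, λ = atan2(p_y, p_x) ≈ 99.32°.

≈ (2°N, 99°E)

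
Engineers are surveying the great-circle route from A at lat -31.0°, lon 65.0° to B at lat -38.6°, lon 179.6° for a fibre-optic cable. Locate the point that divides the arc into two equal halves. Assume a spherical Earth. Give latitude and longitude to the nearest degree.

≈ lat -52°, lon 118°

The haversine formula gives a central angle δ ≈ 1.528 rad (87.6°) between the endpoints.
Interpolate at f = 1/2 with slerp weights a = sin((1−f)δ)/sin δ ≈ 0.693, b = sin(fδ)/sin δ ≈ 0.693.
p = a·p₁ + b·p₂ ≈ (-0.290, 0.542, -0.789); φ = arcsin(p_z) ≈ -52.07°, λ = atan2(p_y, p_x) ≈ 118.19°.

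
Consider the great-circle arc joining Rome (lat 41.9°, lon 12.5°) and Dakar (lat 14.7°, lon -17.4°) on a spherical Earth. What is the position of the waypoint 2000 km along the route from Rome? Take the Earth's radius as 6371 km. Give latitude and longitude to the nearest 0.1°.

The haversine formula gives a central angle δ ≈ 0.654 rad (37.5°) between the endpoints. The total great-circle distance is δ·R ≈ 0.654 × 6371 ≈ 4167 km, so the target fraction is f = 2000/4167 ≈ 0.480.
Interpolate at f ≈ 0.480 with slerp weights a = sin((1−f)δ)/sin δ ≈ 0.548, b = sin(fδ)/sin δ ≈ 0.508.
p = a·p₁ + b·p₂ ≈ (0.867, -0.058, 0.495); φ = arcsin(p_z) ≈ 29.67°, λ = atan2(p_y, p_x) ≈ -3.86°.

≈ lat 29.7°, lon -3.9°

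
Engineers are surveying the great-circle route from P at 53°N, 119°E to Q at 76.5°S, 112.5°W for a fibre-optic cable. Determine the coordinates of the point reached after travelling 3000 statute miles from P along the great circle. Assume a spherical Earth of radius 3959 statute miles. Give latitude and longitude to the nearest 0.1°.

Convert each endpoint to a unit vector on the sphere (x = cos φ cos λ, y = cos φ sin λ, z = sin φ).
The central angle between the endpoints is δ = arccos(p₁·p₂) ≈ 2.614 rad (149.8°). The total great-circle distance is δ·R ≈ 2.614 × 3959 ≈ 10349 mi, so the target fraction is f = 3000/10349 ≈ 0.290.
Interpolate at f ≈ 0.290 with slerp weights a = sin((1−f)δ)/sin δ ≈ 1.906, b = sin(fδ)/sin δ ≈ 1.365.
p = a·p₁ + b·p₂ ≈ (-0.678, 0.709, 0.195); φ = arcsin(p_z) ≈ 11.23°, λ = atan2(p_y, p_x) ≈ 133.73°.

≈ 11.2°N, 133.7°E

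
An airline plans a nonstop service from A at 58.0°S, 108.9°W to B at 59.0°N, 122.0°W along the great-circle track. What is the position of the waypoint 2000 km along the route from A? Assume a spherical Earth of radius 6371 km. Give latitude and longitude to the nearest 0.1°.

≈ 40.1°S, 111.9°W

From cos δ = sin φ₁ sin φ₂ + cos φ₁ cos φ₂ cos Δλ, the central angle is δ ≈ 2.050 rad (117.5°). The total great-circle distance is δ·R ≈ 2.050 × 6371 ≈ 13061 km, so the target fraction is f = 2000/13061 ≈ 0.153.
Interpolate at f ≈ 0.153 with slerp weights a = sin((1−f)δ)/sin δ ≈ 1.112, b = sin(fδ)/sin δ ≈ 0.348.
p = a·p₁ + b·p₂ ≈ (-0.286, -0.709, -0.644); φ = arcsin(p_z) ≈ -40.12°, λ = atan2(p_y, p_x) ≈ -111.95°.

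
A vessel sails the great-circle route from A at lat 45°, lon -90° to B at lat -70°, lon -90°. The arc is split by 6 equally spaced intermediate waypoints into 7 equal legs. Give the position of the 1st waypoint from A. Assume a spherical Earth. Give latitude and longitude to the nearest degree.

Write both endpoints as unit vectors p₁, p₂ with components (cos φ cos λ, cos φ sin λ, sin φ).
The central angle between the endpoints is δ = arccos(p₁·p₂) ≈ 2.007 rad (115.0°).
Interpolate at f = 1/7 with slerp weights a = sin((1−f)δ)/sin δ ≈ 1.091, b = sin(fδ)/sin δ ≈ 0.312.
p = a·p₁ + b·p₂ ≈ (0.000, -0.878, 0.478); φ = arcsin(p_z) ≈ 28.57°, λ = atan2(p_y, p_x) ≈ -90.00°.

≈ lat 29°, lon -90°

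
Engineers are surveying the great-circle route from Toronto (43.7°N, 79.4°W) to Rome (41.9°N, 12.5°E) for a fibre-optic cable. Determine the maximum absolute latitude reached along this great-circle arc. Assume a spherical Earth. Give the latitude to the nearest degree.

The great circle lies in the plane with unit normal n̂ = (p₁ × p₂)/|p₁ × p₂|.
Here n̂_z ≈ +0.600; the vertex latitude is φ_max = arccos|n̂_z| ≈ 53.1°.
Check via Clairaut: cos φ_max = |cos φ₁| · sin C = cos(43.7°)·sin(56.1°) ≈ 0.600, again giving ≈ 53.1°.

≈ 53°N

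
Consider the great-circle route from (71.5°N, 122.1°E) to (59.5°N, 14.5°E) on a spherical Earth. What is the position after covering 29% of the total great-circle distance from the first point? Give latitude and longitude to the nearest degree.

≈ (76°N, 83°E)

Convert each endpoint to a unit vector on the sphere (x = cos φ cos λ, y = cos φ sin λ, z = sin φ).
The central angle between the endpoints is δ = arccos(p₁·p₂) ≈ 0.694 rad (39.8°).
Interpolate at f = 0.29 with slerp weights a = sin((1−f)δ)/sin δ ≈ 0.740, b = sin(fδ)/sin δ ≈ 0.313.
p = a·p₁ + b·p₂ ≈ (0.029, 0.239, 0.971); φ = arcsin(p_z) ≈ 76.10°, λ = atan2(p_y, p_x) ≈ 83.10°.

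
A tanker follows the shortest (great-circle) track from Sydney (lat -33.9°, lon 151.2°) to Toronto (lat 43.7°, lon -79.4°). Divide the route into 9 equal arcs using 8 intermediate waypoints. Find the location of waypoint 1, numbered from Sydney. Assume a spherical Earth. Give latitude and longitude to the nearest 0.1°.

Write both endpoints as unit vectors p₁, p₂ with components (cos φ cos λ, cos φ sin λ, sin φ).
The central angle between the endpoints is δ = arccos(p₁·p₂) ≈ 2.444 rad (140.0°).
Interpolate at f = 1/9 with slerp weights a = sin((1−f)δ)/sin δ ≈ 1.283, b = sin(fδ)/sin δ ≈ 0.417.
p = a·p₁ + b·p₂ ≈ (-0.878, 0.216, -0.427); φ = arcsin(p_z) ≈ -25.30°, λ = atan2(p_y, p_x) ≈ 166.15°.

≈ lat -25.3°, lon 166.1°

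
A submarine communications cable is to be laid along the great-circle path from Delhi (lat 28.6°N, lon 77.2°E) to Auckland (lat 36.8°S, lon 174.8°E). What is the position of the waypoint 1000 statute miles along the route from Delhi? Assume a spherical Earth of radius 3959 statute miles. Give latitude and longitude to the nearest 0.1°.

The haversine formula gives a central angle δ ≈ 1.960 rad (112.3°) between the endpoints. The total great-circle distance is δ·R ≈ 1.960 × 3959 ≈ 7761 mi, so the target fraction is f = 1000/7761 ≈ 0.129.
Interpolate at f ≈ 0.129 with slerp weights a = sin((1−f)δ)/sin δ ≈ 1.071, b = sin(fδ)/sin δ ≈ 0.270.
p = a·p₁ + b·p₂ ≈ (-0.007, 0.936, 0.351); φ = arcsin(p_z) ≈ 20.54°, λ = atan2(p_y, p_x) ≈ 90.44°.

≈ lat 20.5°N, lon 90.4°E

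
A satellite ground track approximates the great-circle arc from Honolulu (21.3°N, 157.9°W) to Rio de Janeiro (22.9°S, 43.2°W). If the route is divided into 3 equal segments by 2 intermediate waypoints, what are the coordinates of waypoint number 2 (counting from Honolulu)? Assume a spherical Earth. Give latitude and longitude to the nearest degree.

The haversine formula gives a central angle δ ≈ 2.094 rad (120.0°) between the endpoints.
Interpolate at f = 2/3 with slerp weights a = sin((1−f)δ)/sin δ ≈ 0.742, b = sin(fδ)/sin δ ≈ 1.137.
p = a·p₁ + b·p₂ ≈ (0.123, -0.977, -0.173); φ = arcsin(p_z) ≈ -9.96°, λ = atan2(p_y, p_x) ≈ -82.83°.

≈ 10°S, 83°W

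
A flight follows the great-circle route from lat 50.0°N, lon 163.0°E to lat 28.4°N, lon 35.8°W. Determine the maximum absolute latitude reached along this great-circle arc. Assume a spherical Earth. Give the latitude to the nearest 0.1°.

≈ 79.3°N

The great circle lies in the plane with unit normal n̂ = (p₁ × p₂)/|p₁ × p₂|.
Here n̂_z ≈ +0.185; the vertex latitude is φ_max = arccos|n̂_z| ≈ 79.3°.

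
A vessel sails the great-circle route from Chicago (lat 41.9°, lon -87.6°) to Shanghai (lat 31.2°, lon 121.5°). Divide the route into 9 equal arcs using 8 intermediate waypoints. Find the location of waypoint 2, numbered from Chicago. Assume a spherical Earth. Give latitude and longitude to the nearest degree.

Write both endpoints as unit vectors p₁, p₂ with components (cos φ cos λ, cos φ sin λ, sin φ).
The central angle between the endpoints is δ = arccos(p₁·p₂) ≈ 1.783 rad (102.1°).
Interpolate at f = 2/9 with slerp weights a = sin((1−f)δ)/sin δ ≈ 1.006, b = sin(fδ)/sin δ ≈ 0.395.
p = a·p₁ + b·p₂ ≈ (-0.145, -0.460, 0.876); φ = arcsin(p_z) ≈ 61.17°, λ = atan2(p_y, p_x) ≈ -107.51°.

≈ lat 61°, lon -108°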